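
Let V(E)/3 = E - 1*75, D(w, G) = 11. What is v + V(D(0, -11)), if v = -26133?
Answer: -26325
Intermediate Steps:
V(E) = -225 + 3*E (V(E) = 3*(E - 1*75) = 3*(E - 75) = 3*(-75 + E) = -225 + 3*E)
v + V(D(0, -11)) = -26133 + (-225 + 3*11) = -26133 + (-225 + 33) = -26133 - 192 = -26325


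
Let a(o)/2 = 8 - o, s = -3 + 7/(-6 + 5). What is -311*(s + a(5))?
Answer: 1244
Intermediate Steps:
s = -10 (s = -3 + 7/(-1) = -3 - 1*7 = -3 - 7 = -10)
a(o) = 16 - 2*o (a(o) = 2*(8 - o) = 16 - 2*o)
-311*(s + a(5)) = -311*(-10 + (16 - 2*5)) = -311*(-10 + (16 - 10)) = -311*(-10 + 6) = -311*(-4) = 1244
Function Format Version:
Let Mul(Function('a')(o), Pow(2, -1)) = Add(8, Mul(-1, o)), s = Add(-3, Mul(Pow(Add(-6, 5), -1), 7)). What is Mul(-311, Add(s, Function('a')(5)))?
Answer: 1244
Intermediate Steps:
s = -10 (s = Add(-3, Mul(Pow(-1, -1), 7)) = Add(-3, Mul(-1, 7)) = Add(-3, -7) = -10)
Function('a')(o) = Add(16, Mul(-2, o)) (Function('a')(o) = Mul(2, Add(8, Mul(-1, o))) = Add(16, Mul(-2, o)))
Mul(-311, Add(s, Function('a')(5))) = Mul(-311, Add(-10, Add(16, Mul(-2, 5)))) = Mul(-311, Add(-10, Add(16, -10))) = Mul(-311, Add(-10, 6)) = Mul(-311, -4) = 1244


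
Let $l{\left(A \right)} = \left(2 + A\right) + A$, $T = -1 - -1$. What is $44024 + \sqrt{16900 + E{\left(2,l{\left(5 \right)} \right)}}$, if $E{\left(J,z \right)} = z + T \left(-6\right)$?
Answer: $44024 + 4 \sqrt{1057} \approx 44154.0$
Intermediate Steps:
$T = 0$ ($T = -1 + 1 = 0$)
$l{\left(A \right)} = 2 + 2 A$
$E{\left(J,z \right)} = z$ ($E{\left(J,z \right)} = z + 0 \left(-6\right) = z + 0 = z$)
$44024 + \sqrt{16900 + E{\left(2,l{\left(5 \right)} \right)}} = 44024 + \sqrt{16900 + \left(2 + 2 \cdot 5\right)} = 44024 + \sqrt{16900 + \left(2 + 10\right)} = 44024 + \sqrt{16900 + 12} = 44024 + \sqrt{16912} = 44024 + 4 \sqrt{1057}$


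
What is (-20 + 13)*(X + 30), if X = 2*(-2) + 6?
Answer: -224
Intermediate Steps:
X = 2 (X = -4 + 6 = 2)
(-20 + 13)*(X + 30) = (-20 + 13)*(2 + 30) = -7*32 = -224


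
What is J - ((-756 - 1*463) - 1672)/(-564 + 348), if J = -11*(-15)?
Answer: 32749/216 ≈ 151.62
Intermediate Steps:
J = 165
J - ((-756 - 1*463) - 1672)/(-564 + 348) = 165 - ((-756 - 1*463) - 1672)/(-564 + 348) = 165 - ((-756 - 463) - 1672)/(-216) = 165 - (-1219 - 1672)*(-1)/216 = 165 - (-2891)*(-1)/216 = 165 - 1*2891/216 = 165 - 2891/216 = 32749/216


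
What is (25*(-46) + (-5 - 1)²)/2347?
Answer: -1114/2347 ≈ -0.47465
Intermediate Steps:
(25*(-46) + (-5 - 1)²)/2347 = (-1150 + (-6)²)*(1/2347) = (-1150 + 36)*(1/2347) = -1114*1/2347 = -1114/2347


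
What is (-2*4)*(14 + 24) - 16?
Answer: -320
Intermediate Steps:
(-2*4)*(14 + 24) - 16 = -8*38 - 16 = -304 - 16 = -320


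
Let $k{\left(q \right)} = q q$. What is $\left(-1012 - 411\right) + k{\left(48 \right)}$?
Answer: $881$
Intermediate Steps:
$k{\left(q \right)} = q^{2}$
$\left(-1012 - 411\right) + k{\left(48 \right)} = \left(-1012 - 411\right) + 48^{2} = -1423 + 2304 = 881$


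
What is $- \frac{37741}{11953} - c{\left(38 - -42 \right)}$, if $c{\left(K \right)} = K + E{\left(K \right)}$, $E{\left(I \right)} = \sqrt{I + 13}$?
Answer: $- \frac{993981}{11953} - \sqrt{93} \approx -92.801$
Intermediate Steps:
$E{\left(I \right)} = \sqrt{13 + I}$
$c{\left(K \right)} = K + \sqrt{13 + K}$
$- \frac{37741}{11953} - c{\left(38 - -42 \right)} = - \frac{37741}{11953} - \left(\left(38 - -42\right) + \sqrt{13 + \left(38 - -42\right)}\right) = \left(-37741\right) \frac{1}{11953} - \left(\left(38 + 42\right) + \sqrt{13 + \left(38 + 42\right)}\right) = - \frac{37741}{11953} - \left(80 + \sqrt{13 + 80}\right) = - \frac{37741}{11953} - \left(80 + \sqrt{93}\right) = - \frac{993981}{11953} - \sqrt{93}$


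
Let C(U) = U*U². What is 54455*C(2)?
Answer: 435640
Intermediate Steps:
C(U) = U³
54455*C(2) = 54455*2³ = 54455*8 = 435640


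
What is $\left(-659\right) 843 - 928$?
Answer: $-556465$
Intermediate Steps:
$\left(-659\right) 843 - 928 = -555537 - 928 = -556465$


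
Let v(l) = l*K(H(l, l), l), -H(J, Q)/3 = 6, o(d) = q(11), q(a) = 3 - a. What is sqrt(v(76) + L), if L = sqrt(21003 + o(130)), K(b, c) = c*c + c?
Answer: sqrt(444752 + sqrt(20995)) ≈ 667.01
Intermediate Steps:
o(d) = -8 (o(d) = 3 - 1*11 = 3 - 11 = -8)
H(J, Q) = -18 (H(J, Q) = -3*6 = -18)
K(b, c) = c + c**2 (K(b, c) = c**2 + c = c + c**2)
v(l) = l**2*(1 + l) (v(l) = l*(l*(1 + l)) = l**2*(1 + l))
L = sqrt(20995) (L = sqrt(21003 - 8) = sqrt(20995) ≈ 144.90)
sqrt(v(76) + L) = sqrt(76**2*(1 + 76) + sqrt(20995)) = sqrt(5776*77 + sqrt(20995)) = sqrt(444752 + sqrt(20995))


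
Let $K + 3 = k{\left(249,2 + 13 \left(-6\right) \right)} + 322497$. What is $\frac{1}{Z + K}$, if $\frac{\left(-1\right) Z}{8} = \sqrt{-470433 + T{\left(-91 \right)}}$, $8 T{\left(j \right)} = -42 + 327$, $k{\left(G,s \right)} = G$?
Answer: $\frac{107581}{34731049827} + \frac{2 i \sqrt{92918}}{11577016609} \approx 3.0975 \cdot 10^{-6} + 5.266 \cdot 10^{-8} i$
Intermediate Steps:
$T{\left(j \right)} = \frac{285}{8}$ ($T{\left(j \right)} = \frac{-42 + 327}{8} = \frac{1}{8} \cdot 285 = \frac{285}{8}$)
$K = 322743$ ($K = -3 + \left(249 + 322497\right) = -3 + 322746 = 322743$)
$Z = - 18 i \sqrt{92918}$ ($Z = - 8 \sqrt{-470433 + \frac{285}{8}} = - 8 \sqrt{- \frac{3763179}{8}} = - 8 \frac{9 i \sqrt{92918}}{4} = - 18 i \sqrt{92918} \approx - 5486.8 i$)
$\frac{1}{Z + K} = \frac{1}{- 18 i \sqrt{92918} + 322743} = \frac{1}{322743 - 18 i \sqrt{92918}}$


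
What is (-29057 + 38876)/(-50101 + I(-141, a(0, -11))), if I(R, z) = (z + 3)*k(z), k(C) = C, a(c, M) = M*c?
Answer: -9819/50101 ≈ -0.19598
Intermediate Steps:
I(R, z) = z*(3 + z) (I(R, z) = (z + 3)*z = (3 + z)*z = z*(3 + z))
(-29057 + 38876)/(-50101 + I(-141, a(0, -11))) = (-29057 + 38876)/(-50101 + (-11*0)*(3 - 11*0)) = 9819/(-50101 + 0*(3 + 0)) = 9819/(-50101 + 0*3) = 9819/(-50101 + 0) = 9819/(-50101) = 9819*(-1/50101) = -9819/50101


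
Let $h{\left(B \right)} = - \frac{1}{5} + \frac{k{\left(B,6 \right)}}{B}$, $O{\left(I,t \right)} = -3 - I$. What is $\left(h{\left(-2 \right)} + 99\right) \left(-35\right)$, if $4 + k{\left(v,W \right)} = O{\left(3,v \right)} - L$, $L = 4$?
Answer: $-3703$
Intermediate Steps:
$k{\left(v,W \right)} = -14$ ($k{\left(v,W \right)} = -4 - 10 = -14$)
$h{\left(B \right)} = - \frac{1}{5} - \frac{14}{B}$
$\left(h{\left(-2 \right)} + 99\right) \left(-35\right) = \left(\frac{-70 - -2}{5 \left(-2\right)} + 99\right) \left(-35\right) = \left(\frac{1}{5} \left(- \frac{1}{2}\right) \left(-70 + 2\right) + 99\right) \left(-35\right) = \left(\frac{1}{5} \left(- \frac{1}{2}\right) \left(-68\right) + 99\right) \left(-35\right) = \left(\frac{34}{5} + 99\right) \left(-35\right) = \frac{529}{5} \left(-35\right) = -3703$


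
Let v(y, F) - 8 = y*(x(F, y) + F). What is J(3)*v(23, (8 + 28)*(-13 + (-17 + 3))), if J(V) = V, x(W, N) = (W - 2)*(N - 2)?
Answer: -1478370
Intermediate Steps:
x(W, N) = (-2 + N)*(-2 + W) (x(W, N) = (-2 + W)*(-2 + N) = (-2 + N)*(-2 + W))
v(y, F) = 8 + y*(4 - F - 2*y + F*y) (v(y, F) = 8 + y*((4 - 2*y - 2*F + y*F) + F) = 8 + y*((4 - 2*y - 2*F + F*y) + F) = 8 + y*((4 - 2*F - 2*y + F*y) + F) = 8 + y*(4 - F - 2*y + F*y))
J(3)*v(23, (8 + 28)*(-13 + (-17 + 3))) = 3*(8 + ((8 + 28)*(-13 + (-17 + 3)))*23 + 23*(4 - 2*(8 + 28)*(-13 + (-17 + 3)) - 2*23 + ((8 + 28)*(-13 + (-17 + 3)))*23)) = 3*(8 + (36*(-13 - 14))*23 + 23*(4 - 72*(-13 - 14) - 46 + (36*(-13 - 14))*23)) = 3*(8 + (36*(-27))*23 + 23*(4 - 72*(-27) - 46 + (36*(-27))*23)) = 3*(8 - 972*23 + 23*(4 - 2*(-972) - 46 - 972*23)) = 3*(8 - 22356 + 23*(4 + 1944 - 46 - 22356)) = 3*(8 - 22356 + 23*(-20454)) = 3*(8 - 22356 - 470442) = 3*(-492790) = -1478370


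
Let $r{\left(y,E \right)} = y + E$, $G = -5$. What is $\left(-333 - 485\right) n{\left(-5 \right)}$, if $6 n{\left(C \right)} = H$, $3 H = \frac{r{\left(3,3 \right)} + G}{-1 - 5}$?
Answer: $\frac{409}{54} \approx 7.5741$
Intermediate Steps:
$r{\left(y,E \right)} = E + y$
$H = - \frac{1}{18}$ ($H = \frac{\left(\left(3 + 3\right) - 5\right) \frac{1}{-1 - 5}}{3} = \frac{\left(6 - 5\right) \frac{1}{-6}}{3} = \frac{1 \left(- \frac{1}{6}\right)}{3} = \frac{1}{3} \left(- \frac{1}{6}\right) = - \frac{1}{18} \approx -0.055556$)
$n{\left(C \right)} = - \frac{1}{108}$ ($n{\left(C \right)} = \frac{1}{6} \left(- \frac{1}{18}\right) = - \frac{1}{108}$)
$\left(-333 - 485\right) n{\left(-5 \right)} = \left(-333 - 485\right) \left(- \frac{1}{108}\right) = \left(-818\right) \left(- \frac{1}{108}\right) = \frac{409}{54}$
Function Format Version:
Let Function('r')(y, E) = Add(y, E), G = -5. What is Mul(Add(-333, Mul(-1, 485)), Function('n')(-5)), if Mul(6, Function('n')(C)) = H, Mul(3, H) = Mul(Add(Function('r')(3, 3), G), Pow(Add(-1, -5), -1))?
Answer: Rational(409, 54) ≈ 7.5741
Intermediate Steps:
Function('r')(y, E) = Add(E, y)
H = Rational(-1, 18) (H = Mul(Rational(1, 3), Mul(Add(Add(3, 3), -5), Pow(Add(-1, -5), -1))) = Mul(Rational(1, 3), Mul(Add(6, -5), Pow(-6, -1))) = Mul(Rational(1, 3), Mul(1, Rational(-1, 6))) = Mul(Rational(1, 3), Rational(-1, 6)) = Rational(-1, 18) ≈ -0.055556)
Function('n')(C) = Rational(-1, 108) (Function('n')(C) = Mul(Rational(1, 6), Rational(-1, 18)) = Rational(-1, 108))
Mul(Add(-333, Mul(-1, 485)), Function('n')(-5)) = Mul(Add(-333, Mul(-1, 485)), Rational(-1, 108)) = Mul(Add(-333, -485), Rational(-1, 108)) = Mul(-818, Rational(-1, 108)) = Rational(409, 54)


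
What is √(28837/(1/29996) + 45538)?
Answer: √865040190 ≈ 29412.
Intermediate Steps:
√(28837/(1/29996) + 45538) = √(28837*29996 + 45538) = √(864994652 + 45538) = √865040190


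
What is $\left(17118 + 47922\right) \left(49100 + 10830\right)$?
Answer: $3897847200$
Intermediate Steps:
$\left(17118 + 47922\right) \left(49100 + 10830\right) = 65040 \cdot 59930 = 3897847200$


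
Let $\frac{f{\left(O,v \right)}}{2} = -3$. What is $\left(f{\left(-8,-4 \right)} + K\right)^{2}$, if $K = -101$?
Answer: $11449$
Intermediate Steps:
$f{\left(O,v \right)} = -6$ ($f{\left(O,v \right)} = 2 \left(-3\right) = -6$)
$\left(f{\left(-8,-4 \right)} + K\right)^{2} = \left(-6 - 101\right)^{2} = \left(-107\right)^{2} = 11449$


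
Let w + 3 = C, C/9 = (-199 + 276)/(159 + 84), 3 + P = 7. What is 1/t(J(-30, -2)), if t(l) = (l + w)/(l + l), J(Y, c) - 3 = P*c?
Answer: 270/139 ≈ 1.9424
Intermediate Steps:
P = 4 (P = -3 + 7 = 4)
C = 77/27 (C = 9*((-199 + 276)/(159 + 84)) = 9*(77/243) = 77/27 ≈ 2.8519)
w = -4/27 (w = -3 + 77/27 = -4/27 ≈ -0.14815)
J(Y, c) = 3 + 4*c
t(l) = (-4/27 + l)/(2*l) (t(l) = (l - 4/27)/(l + l) = (-4/27 + l)/((2*l)) = (-4/27 + l)*(1/(2*l)) = (-4/27 + l)/(2*l))
1/t(J(-30, -2)) = 1/((-4 + 27*(3 + 4*(-2)))/(54*(3 + 4*(-2)))) = 1/((-4 + 27*(3 - 8))/(54*(3 - 8))) = 1/((1/54)*(-4 + 27*(-5))/(-5)) = 1/((1/54)*(-⅕)*(-4 - 135)) = 1/((1/54)*(-⅕)*(-139)) = 1/(139/270) = 270/139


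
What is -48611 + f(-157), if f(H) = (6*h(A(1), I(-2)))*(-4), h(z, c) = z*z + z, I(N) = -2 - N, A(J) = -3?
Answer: -48755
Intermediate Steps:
h(z, c) = z + z² (h(z, c) = z² + z = z + z²)
f(H) = -144 (f(H) = (6*(-3*(1 - 3)))*(-4) = (6*(-3*(-2)))*(-4) = (6*6)*(-4) = 36*(-4) = -144)
-48611 + f(-157) = -48611 - 144 = -48755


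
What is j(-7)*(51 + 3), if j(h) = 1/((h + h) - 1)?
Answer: -18/5 ≈ -3.6000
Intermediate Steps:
j(h) = 1/(-1 + 2*h) (j(h) = 1/(2*h - 1) = 1/(-1 + 2*h))
j(-7)*(51 + 3) = (51 + 3)/(-1 + 2*(-7)) = 54/(-1 - 14) = 54/(-15) = -1/15*54 = -18/5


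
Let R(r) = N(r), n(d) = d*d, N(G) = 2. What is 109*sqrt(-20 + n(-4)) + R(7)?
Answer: 2 + 218*I ≈ 2.0 + 218.0*I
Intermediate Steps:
n(d) = d**2
R(r) = 2
109*sqrt(-20 + n(-4)) + R(7) = 109*sqrt(-20 + (-4)**2) + 2 = 109*sqrt(-20 + 16) + 2 = 109*sqrt(-4) + 2 = 109*(2*I) + 2 = 218*I + 2 = 2 + 218*I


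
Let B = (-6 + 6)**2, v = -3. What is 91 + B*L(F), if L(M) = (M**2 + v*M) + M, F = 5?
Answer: 91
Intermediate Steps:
B = 0 (B = 0**2 = 0)
L(M) = M**2 - 2*M (L(M) = (M**2 - 3*M) + M = M**2 - 2*M)
91 + B*L(F) = 91 + 0*(5*(-2 + 5)) = 91 + 0*(5*3) = 91 + 0*15 = 91 + 0 = 91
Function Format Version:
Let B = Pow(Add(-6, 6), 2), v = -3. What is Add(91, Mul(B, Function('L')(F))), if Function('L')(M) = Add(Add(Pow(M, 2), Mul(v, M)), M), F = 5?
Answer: 91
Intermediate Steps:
B = 0 (B = Pow(0, 2) = 0)
Function('L')(M) = Add(Pow(M, 2), Mul(-2, M)) (Function('L')(M) = Add(Add(Pow(M, 2), Mul(-3, M)), M) = Add(Pow(M, 2), Mul(-2, M)))
Add(91, Mul(B, Function('L')(F))) = Add(91, Mul(0, Mul(5, Add(-2, 5)))) = Add(91, Mul(0, Mul(5, 3))) = Add(91, Mul(0, 15)) = Add(91, 0) = 91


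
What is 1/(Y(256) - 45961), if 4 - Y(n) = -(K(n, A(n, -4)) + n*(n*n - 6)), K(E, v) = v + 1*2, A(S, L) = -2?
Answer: 1/16729723 ≈ 5.9774e-8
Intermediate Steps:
K(E, v) = 2 + v (K(E, v) = v + 2 = 2 + v)
Y(n) = 4 + n*(-6 + n²) (Y(n) = 4 - (-1)*((2 - 2) + n*(n*n - 6)) = 4 - (-1)*(0 + n*(n² - 6)) = 4 - (-1)*(0 + n*(-6 + n²)) = 4 - (-1)*n*(-6 + n²) = 4 + n*(-6 + n²))
1/(Y(256) - 45961) = 1/((4 + 256³ - 6*256) - 45961) = 1/((4 + 16777216 - 1536) - 45961) = 1/(16775684 - 45961) = 1/16729723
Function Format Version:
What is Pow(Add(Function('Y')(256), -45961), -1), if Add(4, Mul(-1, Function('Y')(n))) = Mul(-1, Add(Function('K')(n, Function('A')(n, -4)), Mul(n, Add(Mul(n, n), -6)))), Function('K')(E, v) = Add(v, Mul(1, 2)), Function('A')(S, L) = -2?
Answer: Rational(1, 16729723) ≈ 5.9774e-8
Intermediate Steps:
Function('K')(E, v) = Add(2, v) (Function('K')(E, v) = Add(v, 2) = Add(2, v))
Function('Y')(n) = Add(4, Mul(n, Add(-6, Pow(n, 2)))) (Function('Y')(n) = Add(4, Mul(-1, Mul(-1, Add(Add(2, -2), Mul(n, Add(Mul(n, n), -6)))))) = Add(4, Mul(-1, Mul(-1, Add(0, Mul(n, Add(Pow(n, 2), -6)))))) = Add(4, Mul(-1, Mul(-1, Add(0, Mul(n, Add(-6, Pow(n, 2))))))) = Add(4, Mul(-1, Mul(-1, Mul(n, Add(-6, Pow(n, 2)))))) = Add(4, Mul(-1, Mul(-1, n, Add(-6, Pow(n, 2))))) = Add(4, Mul(n, Add(-6, Pow(n, 2)))))
Pow(Add(Function('Y')(256), -45961), -1) = Pow(Add(Add(4, Pow(256, 3), Mul(-6, 256)), -45961), -1) = Pow(Add(Add(4, 16777216, -1536), -45961), -1) = Pow(Add(16775684, -45961), -1) = Pow(16729723, -1) = Rational(1, 16729723)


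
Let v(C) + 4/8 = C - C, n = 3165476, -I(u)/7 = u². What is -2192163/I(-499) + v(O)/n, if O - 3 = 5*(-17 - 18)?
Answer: 13878476986169/11034893652664 ≈ 1.2577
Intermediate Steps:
I(u) = -7*u²
O = -172 (O = 3 + 5*(-17 - 18) = 3 + 5*(-35) = 3 - 175 = -172)
v(C) = -½ (v(C) = -½ + (C - C) = -½ + 0 = -½)
-2192163/I(-499) + v(O)/n = -2192163/((-7*(-499)²)) - ½/3165476 = -2192163/((-7*249001)) - ½*1/3165476 = -2192163/(-1743007) - 1/6330952 = -2192163*(-1/1743007) - 1/6330952 = 2192163/1743007 - 1/6330952 = 13878476986169/11034893652664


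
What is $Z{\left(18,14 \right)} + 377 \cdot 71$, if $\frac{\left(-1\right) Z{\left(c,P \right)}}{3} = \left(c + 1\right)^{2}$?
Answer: $25684$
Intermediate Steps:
$Z{\left(c,P \right)} = - 3 \left(1 + c\right)^{2}$ ($Z{\left(c,P \right)} = - 3 \left(c + 1\right)^{2} = - 3 \left(1 + c\right)^{2}$)
$Z{\left(18,14 \right)} + 377 \cdot 71 = - 3 \left(1 + 18\right)^{2} + 377 \cdot 71 = - 3 \cdot 19^{2} + 26767 = \left(-3\right) 361 + 26767 = -1083 + 26767 = 25684$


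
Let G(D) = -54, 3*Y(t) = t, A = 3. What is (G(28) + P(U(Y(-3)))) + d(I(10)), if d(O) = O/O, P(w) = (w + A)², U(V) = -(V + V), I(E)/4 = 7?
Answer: -28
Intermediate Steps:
Y(t) = t/3
I(E) = 28 (I(E) = 4*7 = 28)
U(V) = -2*V
P(w) = (3 + w)² (P(w) = (w + 3)² = (3 + w)²)
d(O) = 1
(G(28) + P(U(Y(-3)))) + d(I(10)) = (-54 + (3 - 2*(-3)/3)²) + 1 = (-54 + (3 - 2*(-1))²) + 1 = (-54 + (3 + 2)²) + 1 = (-54 + 5²) + 1 = (-54 + 25) + 1 = -29 + 1 = -28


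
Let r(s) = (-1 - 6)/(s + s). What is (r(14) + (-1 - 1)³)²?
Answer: 1089/16 ≈ 68.063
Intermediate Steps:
r(s) = -7/(2*s) (r(s) = -7*1/(2*s) = -7/(2*s))
(r(14) + (-1 - 1)³)² = (-7/2/14 + (-1 - 1)³)² = (-7/2*1/14 + (-2)³)² = (-¼ - 8)² = (-33/4)² = 1089/16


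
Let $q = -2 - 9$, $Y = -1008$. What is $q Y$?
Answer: $11088$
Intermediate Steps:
$q = -11$
$q Y = \left(-11\right) \left(-1008\right) = 11088$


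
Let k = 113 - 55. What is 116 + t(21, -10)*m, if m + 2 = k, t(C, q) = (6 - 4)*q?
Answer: -1004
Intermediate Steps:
k = 58
t(C, q) = 2*q
m = 56 (m = -2 + 58 = 56)
116 + t(21, -10)*m = 116 + (2*(-10))*56 = 116 - 20*56 = 116 - 1120 = -1004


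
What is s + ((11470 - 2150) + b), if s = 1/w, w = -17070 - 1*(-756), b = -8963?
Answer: 5824097/16314 ≈ 357.00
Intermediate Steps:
w = -16314 (w = -17070 + 756 = -16314)
s = -1/16314 (s = 1/(-16314) = -1/16314 ≈ -6.1297e-5)
s + ((11470 - 2150) + b) = -1/16314 + ((11470 - 2150) - 8963) = -1/16314 + (9320 - 8963) = -1/16314 + 357 = 5824097/16314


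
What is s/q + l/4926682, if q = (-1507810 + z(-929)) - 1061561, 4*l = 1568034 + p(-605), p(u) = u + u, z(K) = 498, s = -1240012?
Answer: 3557693883761/6328010184693 ≈ 0.56221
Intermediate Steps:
p(u) = 2*u
l = 391706 (l = (1568034 + 2*(-605))/4 = (1568034 - 1210)/4 = (1/4)*1566824 = 391706)
q = -2568873 (q = (-1507810 + 498) - 1061561 = -1507312 - 1061561 = -2568873)
s/q + l/4926682 = -1240012/(-2568873) + 391706/4926682 = -1240012*(-1/2568873) + 391706*(1/4926682) = 1240012/2568873 + 195853/2463341 = 3557693883761/6328010184693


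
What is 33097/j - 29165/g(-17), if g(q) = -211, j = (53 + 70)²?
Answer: 448220752/3192219 ≈ 140.41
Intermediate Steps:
j = 15129 (j = 123² = 15129)
33097/j - 29165/g(-17) = 33097/15129 - 29165/(-211) = 33097*(1/15129) - 29165*(-1/211) = 33097/15129 + 29165/211 = 448220752/3192219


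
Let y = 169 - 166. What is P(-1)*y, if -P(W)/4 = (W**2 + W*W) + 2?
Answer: -48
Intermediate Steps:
P(W) = -8 - 8*W**2 (P(W) = -4*((W**2 + W*W) + 2) = -4*((W**2 + W**2) + 2) = -4*(2*W**2 + 2) = -4*(2 + 2*W**2) = -8 - 8*W**2)
y = 3
P(-1)*y = (-8 - 8*(-1)**2)*3 = (-8 - 8*1)*3 = (-8 - 8)*3 = -16*3 = -48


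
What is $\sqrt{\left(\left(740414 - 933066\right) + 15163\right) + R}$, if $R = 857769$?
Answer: $2 \sqrt{170070} \approx 824.79$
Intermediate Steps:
$\sqrt{\left(\left(740414 - 933066\right) + 15163\right) + R} = \sqrt{\left(\left(740414 - 933066\right) + 15163\right) + 857769} = \sqrt{\left(-192652 + 15163\right) + 857769} = \sqrt{-177489 + 857769} = \sqrt{680280} = 2 \sqrt{170070}$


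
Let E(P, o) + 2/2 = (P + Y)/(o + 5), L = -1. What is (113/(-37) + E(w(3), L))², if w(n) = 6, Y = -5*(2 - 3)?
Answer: 37249/21904 ≈ 1.7006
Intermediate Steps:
Y = 5 (Y = -5*(-1) = 5)
E(P, o) = -1 + (5 + P)/(5 + o) (E(P, o) = -1 + (P + 5)/(o + 5) = -1 + (5 + P)/(5 + o))
(113/(-37) + E(w(3), L))² = (113/(-37) + (6 - 1*(-1))/(5 - 1))² = (113*(-1/37) + (6 + 1)/4)² = (-113/37 + (¼)*7)² = (-113/37 + 7/4)² = (-193/148)² = 37249/21904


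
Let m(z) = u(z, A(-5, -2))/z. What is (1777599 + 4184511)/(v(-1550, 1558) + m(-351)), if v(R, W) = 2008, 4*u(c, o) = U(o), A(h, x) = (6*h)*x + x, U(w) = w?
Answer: 4185401220/1409587 ≈ 2969.2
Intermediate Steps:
A(h, x) = x + 6*h*x (A(h, x) = 6*h*x + x = x + 6*h*x)
u(c, o) = o/4
m(z) = 29/(2*z) (m(z) = ((-2*(1 + 6*(-5)))/4)/z = ((-2*(1 - 30))/4)/z = ((-2*(-29))/4)/z = ((¼)*58)/z = 29/(2*z))
(1777599 + 4184511)/(v(-1550, 1558) + m(-351)) = (1777599 + 4184511)/(2008 + (29/2)/(-351)) = 5962110/(2008 + (29/2)*(-1/351)) = 5962110/(2008 - 29/702) = 5962110/(1409587/702) = 5962110*(702/1409587) = 4185401220/1409587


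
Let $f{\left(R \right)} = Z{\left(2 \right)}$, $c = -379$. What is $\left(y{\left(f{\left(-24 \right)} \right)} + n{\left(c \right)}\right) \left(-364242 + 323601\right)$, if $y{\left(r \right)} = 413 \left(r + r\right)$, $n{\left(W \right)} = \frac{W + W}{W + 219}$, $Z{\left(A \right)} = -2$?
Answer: $\frac{5355711621}{80} \approx 6.6946 \cdot 10^{7}$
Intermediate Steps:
$f{\left(R \right)} = -2$
$n{\left(W \right)} = \frac{2 W}{219 + W}$
$y{\left(r \right)} = 826 r$ ($y{\left(r \right)} = 413 \cdot 2 r = 826 r$)
$\left(y{\left(f{\left(-24 \right)} \right)} + n{\left(c \right)}\right) \left(-364242 + 323601\right) = \left(826 \left(-2\right) + 2 \left(-379\right) \frac{1}{219 - 379}\right) \left(-364242 + 323601\right) = \left(-1652 + 2 \left(-379\right) \frac{1}{-160}\right) \left(-40641\right) = \left(-1652 + 2 \left(-379\right) \left(- \frac{1}{160}\right)\right) \left(-40641\right) = \left(-1652 + \frac{379}{80}\right) \left(-40641\right) = \left(- \frac{131781}{80}\right) \left(-40641\right) = \frac{5355711621}{80}$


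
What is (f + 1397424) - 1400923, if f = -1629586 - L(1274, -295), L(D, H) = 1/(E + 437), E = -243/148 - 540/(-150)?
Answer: -530473368205/324829 ≈ -1.6331e+6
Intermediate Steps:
E = 1449/740 (E = -243*1/148 - 540*(-1/150) = -243/148 + 18/5 = 1449/740 ≈ 1.9581)
L(D, H) = 740/324829 (L(D, H) = 1/(1449/740 + 437) = 1/(324829/740) = 740/324829)
f = -529336791534/324829 (f = -1629586 - 1*740/324829 = -1629586 - 740/324829 = -529336791534/324829 ≈ -1.6296e+6)
(f + 1397424) - 1400923 = (-529336791534/324829 + 1397424) - 1400923 = -75412951038/324829 - 1400923 = -530473368205/324829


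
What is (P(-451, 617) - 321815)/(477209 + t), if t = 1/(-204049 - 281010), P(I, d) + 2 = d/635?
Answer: -49561674083751/73493160204775 ≈ -0.67437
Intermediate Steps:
P(I, d) = -2 + d/635
t = -1/485059 (t = 1/(-485059) = -1/485059 ≈ -2.0616e-6)
(P(-451, 617) - 321815)/(477209 + t) = ((-2 + (1/635)*617) - 321815)/(477209 - 1/485059) = ((-2 + 617/635) - 321815)/(231474520330/485059) = (-653/635 - 321815)*(485059/231474520330) = -204353178/635*485059/231474520330 = -49561674083751/73493160204775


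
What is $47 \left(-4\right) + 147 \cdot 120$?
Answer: $17452$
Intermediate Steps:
$47 \left(-4\right) + 147 \cdot 120 = -188 + 17640 = 17452$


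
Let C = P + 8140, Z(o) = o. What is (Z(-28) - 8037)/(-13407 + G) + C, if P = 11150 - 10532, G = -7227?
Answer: 180720637/20634 ≈ 8758.4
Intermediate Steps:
P = 618
C = 8758 (C = 618 + 8140 = 8758)
(Z(-28) - 8037)/(-13407 + G) + C = (-28 - 8037)/(-13407 - 7227) + 8758 = -8065/(-20634) + 8758 = -8065*(-1/20634) + 8758 = 8065/20634 + 8758 = 180720637/20634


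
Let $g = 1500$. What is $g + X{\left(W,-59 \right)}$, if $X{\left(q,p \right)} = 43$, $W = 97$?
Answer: $1543$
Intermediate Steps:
$g + X{\left(W,-59 \right)} = 1500 + 43 = 1543$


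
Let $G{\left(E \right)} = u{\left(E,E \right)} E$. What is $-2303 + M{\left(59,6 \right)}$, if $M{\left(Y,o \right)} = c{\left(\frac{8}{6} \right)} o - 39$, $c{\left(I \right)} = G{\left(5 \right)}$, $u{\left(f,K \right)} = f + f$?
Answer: $-2042$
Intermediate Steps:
$u{\left(f,K \right)} = 2 f$
$G{\left(E \right)} = 2 E^{2}$ ($G{\left(E \right)} = 2 E E = 2 E^{2}$)
$c{\left(I \right)} = 50$ ($c{\left(I \right)} = 2 \cdot 5^{2} = 2 \cdot 25 = 50$)
$M{\left(Y,o \right)} = -39 + 50 o$ ($M{\left(Y,o \right)} = 50 o - 39 = -39 + 50 o$)
$-2303 + M{\left(59,6 \right)} = -2303 + \left(-39 + 50 \cdot 6\right) = -2303 + \left(-39 + 300\right) = -2303 + 261 = -2042$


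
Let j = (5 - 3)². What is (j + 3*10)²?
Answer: 1156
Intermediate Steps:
j = 4 (j = 2² = 4)
(j + 3*10)² = (4 + 3*10)² = (4 + 30)² = 34² = 1156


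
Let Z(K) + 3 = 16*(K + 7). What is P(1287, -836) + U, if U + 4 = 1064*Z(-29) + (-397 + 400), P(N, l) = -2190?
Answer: -379911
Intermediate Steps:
Z(K) = 109 + 16*K (Z(K) = -3 + 16*(K + 7) = -3 + 16*(7 + K) = -3 + (112 + 16*K) = 109 + 16*K)
U = -377721 (U = -4 + (1064*(109 + 16*(-29)) + (-397 + 400)) = -4 + (1064*(109 - 464) + 3) = -4 + (1064*(-355) + 3) = -4 + (-377720 + 3) = -4 - 377717 = -377721)
P(1287, -836) + U = -2190 - 377721 = -379911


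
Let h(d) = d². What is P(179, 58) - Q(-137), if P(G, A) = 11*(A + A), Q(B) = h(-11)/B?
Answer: 174933/137 ≈ 1276.9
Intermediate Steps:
Q(B) = 121/B (Q(B) = (-11)²/B = 121/B)
P(G, A) = 22*A (P(G, A) = 11*(2*A) = 22*A)
P(179, 58) - Q(-137) = 22*58 - 121/(-137) = 1276 - 121*(-1)/137 = 1276 - 1*(-121/137) = 1276 + 121/137 = 174933/137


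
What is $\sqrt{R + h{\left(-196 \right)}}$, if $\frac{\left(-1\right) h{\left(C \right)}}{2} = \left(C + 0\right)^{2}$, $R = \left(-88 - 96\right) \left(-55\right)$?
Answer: $2 i \sqrt{16678} \approx 258.29 i$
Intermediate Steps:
$R = 10120$ ($R = \left(-184\right) \left(-55\right) = 10120$)
$h{\left(C \right)} = - 2 C^{2}$ ($h{\left(C \right)} = - 2 \left(C + 0\right)^{2} = - 2 C^{2}$)
$\sqrt{R + h{\left(-196 \right)}} = \sqrt{10120 - 2 \left(-196\right)^{2}} = \sqrt{10120 - 76832} = \sqrt{-66712} = 2 i \sqrt{16678}$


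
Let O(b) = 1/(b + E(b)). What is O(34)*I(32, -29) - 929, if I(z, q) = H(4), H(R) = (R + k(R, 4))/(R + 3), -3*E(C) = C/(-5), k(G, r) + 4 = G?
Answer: -884393/952 ≈ -928.98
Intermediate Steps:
k(G, r) = -4 + G
E(C) = C/15 (E(C) = -C/(3*(-5)) = -C*(-1)/(3*5) = -(-1)*C/15 = C/15)
O(b) = 15/(16*b) (O(b) = 1/(b + b/15) = 1/(16*b/15) = 15/(16*b))
H(R) = (-4 + 2*R)/(3 + R) (H(R) = (R + (-4 + R))/(R + 3) = (-4 + 2*R)/(3 + R))
I(z, q) = 4/7 (I(z, q) = 2*(-2 + 4)/(3 + 4) = 2*2/7 = 2*(⅐)*2 = 4/7)
O(34)*I(32, -29) - 929 = ((15/16)/34)*(4/7) - 929 = ((15/16)*(1/34))*(4/7) - 929 = (15/544)*(4/7) - 929 = 15/952 - 929 = -884393/952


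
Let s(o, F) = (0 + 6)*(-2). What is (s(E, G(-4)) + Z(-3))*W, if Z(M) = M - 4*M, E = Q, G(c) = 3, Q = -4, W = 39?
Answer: -117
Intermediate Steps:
E = -4
s(o, F) = -12 (s(o, F) = 6*(-2) = -12)
Z(M) = -3*M
(s(E, G(-4)) + Z(-3))*W = (-12 - 3*(-3))*39 = (-12 + 9)*39 = -3*39 = -117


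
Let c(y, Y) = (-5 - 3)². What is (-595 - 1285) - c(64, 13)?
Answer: -1944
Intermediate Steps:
c(y, Y) = 64 (c(y, Y) = (-8)² = 64)
(-595 - 1285) - c(64, 13) = (-595 - 1285) - 1*64 = -1880 - 64 = -1944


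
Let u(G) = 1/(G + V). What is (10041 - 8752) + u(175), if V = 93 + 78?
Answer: 445995/346 ≈ 1289.0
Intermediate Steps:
V = 171
u(G) = 1/(171 + G) (u(G) = 1/(G + 171) = 1/(171 + G))
(10041 - 8752) + u(175) = (10041 - 8752) + 1/(171 + 175) = 1289 + 1/346 = 445995/346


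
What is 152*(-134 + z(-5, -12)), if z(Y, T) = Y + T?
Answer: -22952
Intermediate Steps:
z(Y, T) = T + Y
152*(-134 + z(-5, -12)) = 152*(-134 + (-12 - 5)) = 152*(-134 - 17) = 152*(-151) = -22952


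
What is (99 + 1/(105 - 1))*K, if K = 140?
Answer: 360395/26 ≈ 13861.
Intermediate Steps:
(99 + 1/(105 - 1))*K = (99 + 1/(105 - 1))*140 = (99 + 1/104)*140 = (10297/104)*140 = 360395/26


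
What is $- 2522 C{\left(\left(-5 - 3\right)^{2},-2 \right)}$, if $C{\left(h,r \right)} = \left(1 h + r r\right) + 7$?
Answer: $-189150$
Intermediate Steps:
$C{\left(h,r \right)} = 7 + h + r^{2}$ ($C{\left(h,r \right)} = \left(h + r^{2}\right) + 7 = 7 + h + r^{2}$)
$- 2522 C{\left(\left(-5 - 3\right)^{2},-2 \right)} = - 2522 \left(7 + \left(-5 - 3\right)^{2} + \left(-2\right)^{2}\right) = - 2522 \left(7 + \left(-8\right)^{2} + 4\right) = - 2522 \left(7 + 64 + 4\right) = \left(-2522\right) 75 = -189150$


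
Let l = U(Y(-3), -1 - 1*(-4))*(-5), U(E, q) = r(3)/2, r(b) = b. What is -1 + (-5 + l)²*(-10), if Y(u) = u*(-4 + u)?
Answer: -3127/2 ≈ -1563.5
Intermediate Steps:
U(E, q) = 3/2
l = -15/2 (l = (3/2)*(-5) = -15/2 ≈ -7.5000)
-1 + (-5 + l)²*(-10) = -1 + (-5 - 15/2)²*(-10) = -1 + (-25/2)²*(-10) = -1 + (625/4)*(-10) = -1 - 3125/2 = -3127/2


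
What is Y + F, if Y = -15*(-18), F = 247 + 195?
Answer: 712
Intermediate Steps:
F = 442
Y = 270
Y + F = 270 + 442 = 712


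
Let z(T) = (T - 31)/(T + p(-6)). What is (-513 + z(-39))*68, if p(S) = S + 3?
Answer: -104312/3 ≈ -34771.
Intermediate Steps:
p(S) = 3 + S
z(T) = (-31 + T)/(-3 + T) (z(T) = (T - 31)/(T + (3 - 6)) = (-31 + T)/(T - 3) = (-31 + T)/(-3 + T))
(-513 + z(-39))*68 = (-513 + (-31 - 39)/(-3 - 39))*68 = (-513 - 70/(-42))*68 = (-513 - 1/42*(-70))*68 = (-513 + 5/3)*68 = -1534/3*68 = -104312/3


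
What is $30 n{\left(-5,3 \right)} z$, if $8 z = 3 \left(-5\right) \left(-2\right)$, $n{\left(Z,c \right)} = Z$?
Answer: $- \frac{1125}{2} \approx -562.5$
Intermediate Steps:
$z = \frac{15}{4}$ ($z = \frac{3 \left(-5\right) \left(-2\right)}{8} = \frac{\left(-15\right) \left(-2\right)}{8} = \frac{1}{8} \cdot 30 = \frac{15}{4} \approx 3.75$)
$30 n{\left(-5,3 \right)} z = 30 \left(-5\right) \frac{15}{4} = \left(-150\right) \frac{15}{4} = - \frac{1125}{2}$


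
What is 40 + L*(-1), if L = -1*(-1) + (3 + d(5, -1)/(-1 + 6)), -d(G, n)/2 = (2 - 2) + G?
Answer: 38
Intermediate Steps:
d(G, n) = -2*G (d(G, n) = -2*((2 - 2) + G) = -2*(0 + G) = -2*G)
L = 2 (L = -1*(-1) + (3 + (-2*5)/(-1 + 6)) = 1 + (3 - 10/5) = 1 + (3 - 10*1/5) = 1 + (3 - 2) = 1 + 1 = 2)
40 + L*(-1) = 40 + 2*(-1) = 40 - 2 = 38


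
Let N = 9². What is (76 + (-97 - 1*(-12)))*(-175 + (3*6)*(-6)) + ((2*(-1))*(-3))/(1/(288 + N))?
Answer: 4761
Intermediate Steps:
N = 81
(76 + (-97 - 1*(-12)))*(-175 + (3*6)*(-6)) + ((2*(-1))*(-3))/(1/(288 + N)) = (76 + (-97 - 1*(-12)))*(-175 + (3*6)*(-6)) + ((2*(-1))*(-3))/(1/(288 + 81)) = (76 + (-97 + 12))*(-175 + 18*(-6)) + (-2*(-3))/(1/369) = (76 - 85)*(-175 - 108) + 6/(1/369) = -9*(-283) + 6*369 = 2547 + 2214 = 4761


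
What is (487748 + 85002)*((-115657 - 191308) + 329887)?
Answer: 13128575500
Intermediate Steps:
(487748 + 85002)*((-115657 - 191308) + 329887) = 572750*(-306965 + 329887) = 572750*22922 = 13128575500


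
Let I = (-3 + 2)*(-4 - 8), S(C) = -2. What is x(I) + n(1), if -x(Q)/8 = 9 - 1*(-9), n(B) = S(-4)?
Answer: -146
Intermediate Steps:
I = 12 (I = -1*(-12) = 12)
n(B) = -2
x(Q) = -144 (x(Q) = -8*(9 - 1*(-9)) = -8*(9 + 9) = -8*18 = -144)
x(I) + n(1) = -144 - 2 = -146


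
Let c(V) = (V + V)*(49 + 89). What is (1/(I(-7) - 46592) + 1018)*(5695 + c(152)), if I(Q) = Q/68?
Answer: 153675472009902/3168263 ≈ 4.8505e+7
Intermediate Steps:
I(Q) = Q/68 (I(Q) = Q*(1/68) = Q/68)
c(V) = 276*V (c(V) = (2*V)*138 = 276*V)
(1/(I(-7) - 46592) + 1018)*(5695 + c(152)) = (1/((1/68)*(-7) - 46592) + 1018)*(5695 + 276*152) = (1/(-7/68 - 46592) + 1018)*(5695 + 41952) = (1/(-3168263/68) + 1018)*47647 = (-68/3168263 + 1018)*47647 = (3225291666/3168263)*47647 = 153675472009902/3168263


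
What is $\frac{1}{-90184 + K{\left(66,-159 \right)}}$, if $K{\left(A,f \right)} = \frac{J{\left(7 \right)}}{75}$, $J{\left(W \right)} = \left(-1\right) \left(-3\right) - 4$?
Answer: $- \frac{75}{6763801} \approx -1.1088 \cdot 10^{-5}$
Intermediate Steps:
$J{\left(W \right)} = -1$ ($J{\left(W \right)} = 3 - 4 = -1$)
$K{\left(A,f \right)} = - \frac{1}{75}$
$\frac{1}{-90184 + K{\left(66,-159 \right)}} = \frac{1}{-90184 - \frac{1}{75}} = \frac{1}{- \frac{6763801}{75}} = - \frac{75}{6763801}$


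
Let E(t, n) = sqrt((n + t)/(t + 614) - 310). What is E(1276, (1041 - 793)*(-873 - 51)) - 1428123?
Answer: -1428123 + 2*I*sqrt(10680810)/315 ≈ -1.4281e+6 + 20.75*I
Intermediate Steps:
E(t, n) = sqrt(-310 + (n + t)/(614 + t)) (E(t, n) = sqrt((n + t)/(614 + t) - 310) = sqrt(-310 + (n + t)/(614 + t)))
E(1276, (1041 - 793)*(-873 - 51)) - 1428123 = sqrt((-190340 + (1041 - 793)*(-873 - 51) - 309*1276)/(614 + 1276)) - 1428123 = sqrt((-190340 + 248*(-924) - 394284)/1890) - 1428123 = sqrt((-190340 - 229152 - 394284)/1890) - 1428123 = sqrt((1/1890)*(-813776)) - 1428123 = sqrt(-406888/945) - 1428123 = 2*I*sqrt(10680810)/315 - 1428123 = -1428123 + 2*I*sqrt(10680810)/315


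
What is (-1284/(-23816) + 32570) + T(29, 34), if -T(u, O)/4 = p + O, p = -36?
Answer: 193969733/5954 ≈ 32578.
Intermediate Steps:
T(u, O) = 144 - 4*O (T(u, O) = -4*(-36 + O) = 144 - 4*O)
(-1284/(-23816) + 32570) + T(29, 34) = (-1284/(-23816) + 32570) + (144 - 4*34) = (-1284*(-1/23816) + 32570) + (144 - 136) = (321/5954 + 32570) + 8 = 193922101/5954 + 8 = 193969733/5954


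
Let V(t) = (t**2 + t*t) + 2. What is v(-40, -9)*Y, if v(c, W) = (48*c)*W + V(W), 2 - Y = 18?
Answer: -279104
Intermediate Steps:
Y = -16 (Y = 2 - 1*18 = 2 - 18 = -16)
V(t) = 2 + 2*t**2 (V(t) = (t**2 + t**2) + 2 = 2*t**2 + 2 = 2 + 2*t**2)
v(c, W) = 2 + 2*W**2 + 48*W*c (v(c, W) = (48*c)*W + (2 + 2*W**2) = 48*W*c + (2 + 2*W**2) = 2 + 2*W**2 + 48*W*c)
v(-40, -9)*Y = (2 + 2*(-9)**2 + 48*(-9)*(-40))*(-16) = (2 + 2*81 + 17280)*(-16) = (2 + 162 + 17280)*(-16) = 17444*(-16) = -279104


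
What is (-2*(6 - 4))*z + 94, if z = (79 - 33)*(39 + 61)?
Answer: -18306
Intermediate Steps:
z = 4600 (z = 46*100 = 4600)
(-2*(6 - 4))*z + 94 = -2*(6 - 4)*4600 + 94 = -2*2*4600 + 94 = -4*4600 + 94 = -18400 + 94 = -18306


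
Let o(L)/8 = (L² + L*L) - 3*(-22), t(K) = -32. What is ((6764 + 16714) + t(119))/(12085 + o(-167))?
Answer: 23446/458837 ≈ 0.051099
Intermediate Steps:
o(L) = 528 + 16*L² (o(L) = 8*((L² + L*L) - 3*(-22)) = 8*((L² + L²) + 66) = 8*(2*L² + 66) = 8*(66 + 2*L²) = 528 + 16*L²)
((6764 + 16714) + t(119))/(12085 + o(-167)) = ((6764 + 16714) - 32)/(12085 + (528 + 16*(-167)²)) = (23478 - 32)/(12085 + (528 + 16*27889)) = 23446/(12085 + (528 + 446224)) = 23446/(12085 + 446752) = 23446/458837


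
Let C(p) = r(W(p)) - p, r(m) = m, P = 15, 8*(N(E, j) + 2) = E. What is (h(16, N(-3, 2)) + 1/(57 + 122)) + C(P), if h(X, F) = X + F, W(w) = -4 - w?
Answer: -29169/1432 ≈ -20.369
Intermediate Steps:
N(E, j) = -2 + E/8
h(X, F) = F + X
C(p) = -4 - 2*p (C(p) = (-4 - p) - p = -4 - 2*p)
(h(16, N(-3, 2)) + 1/(57 + 122)) + C(P) = (((-2 + (⅛)*(-3)) + 16) + 1/(57 + 122)) + (-4 - 2*15) = (((-2 - 3/8) + 16) + 1/179) + (-4 - 30) = ((-19/8 + 16) + 1/179) - 34 = (109/8 + 1/179) - 34 = 19519/1432 - 34 = -29169/1432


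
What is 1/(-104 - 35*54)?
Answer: -1/1994 ≈ -0.00050150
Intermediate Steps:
1/(-104 - 35*54) = 1/(-104 - 1890) = 1/(-1994) = -1/1994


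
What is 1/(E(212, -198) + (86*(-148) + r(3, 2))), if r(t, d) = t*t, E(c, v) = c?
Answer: -1/12507 ≈ -7.9955e-5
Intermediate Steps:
r(t, d) = t**2
1/(E(212, -198) + (86*(-148) + r(3, 2))) = 1/(212 + (86*(-148) + 3**2)) = 1/(212 + (-12728 + 9)) = 1/(212 - 12719) = 1/(-12507) = -1/12507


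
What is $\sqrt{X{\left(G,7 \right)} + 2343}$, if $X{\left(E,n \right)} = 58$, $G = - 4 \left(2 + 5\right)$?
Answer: $49$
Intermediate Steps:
$G = -28$ ($G = \left(-4\right) 7 = -28$)
$\sqrt{X{\left(G,7 \right)} + 2343} = \sqrt{58 + 2343} = \sqrt{2401} = 49$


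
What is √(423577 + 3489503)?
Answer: 2*√978270 ≈ 1978.2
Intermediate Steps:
√(423577 + 3489503) = √3913080 = 2*√978270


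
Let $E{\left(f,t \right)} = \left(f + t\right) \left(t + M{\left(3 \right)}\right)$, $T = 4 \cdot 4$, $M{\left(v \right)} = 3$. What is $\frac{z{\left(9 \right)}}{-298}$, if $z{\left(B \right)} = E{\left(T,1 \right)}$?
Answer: $- \frac{34}{149} \approx -0.22819$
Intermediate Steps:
$T = 16$
$E{\left(f,t \right)} = \left(3 + t\right) \left(f + t\right)$ ($E{\left(f,t \right)} = \left(f + t\right) \left(t + 3\right) = \left(f + t\right) \left(3 + t\right) = \left(3 + t\right) \left(f + t\right)$)
$z{\left(B \right)} = 68$ ($z{\left(B \right)} = 1^{2} + 3 \cdot 16 + 3 \cdot 1 + 16 \cdot 1 = 1 + 48 + 3 + 16 = 68$)
$\frac{z{\left(9 \right)}}{-298} = \frac{68}{-298} = 68 \left(- \frac{1}{298}\right) = - \frac{34}{149}$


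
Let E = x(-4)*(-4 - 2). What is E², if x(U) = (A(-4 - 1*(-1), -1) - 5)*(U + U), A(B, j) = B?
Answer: 147456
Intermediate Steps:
x(U) = -16*U (x(U) = ((-4 - 1*(-1)) - 5)*(U + U) = ((-4 + 1) - 5)*(2*U) = (-3 - 5)*(2*U) = -16*U)
E = -384 (E = (-16*(-4))*(-4 - 2) = 64*(-6) = -384)
E² = (-384)² = 147456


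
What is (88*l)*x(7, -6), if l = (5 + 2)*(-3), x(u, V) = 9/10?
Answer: -8316/5 ≈ -1663.2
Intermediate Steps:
x(u, V) = 9/10 (x(u, V) = 9*(⅒) = 9/10)
l = -21 (l = 7*(-3) = -21)
(88*l)*x(7, -6) = (88*(-21))*(9/10) = -1848*9/10 = -8316/5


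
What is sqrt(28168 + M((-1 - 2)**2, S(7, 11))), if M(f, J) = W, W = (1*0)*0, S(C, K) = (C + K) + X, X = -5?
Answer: 2*sqrt(7042) ≈ 167.83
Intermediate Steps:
S(C, K) = -5 + C + K (S(C, K) = (C + K) - 5 = -5 + C + K)
W = 0 (W = 0*0 = 0)
M(f, J) = 0
sqrt(28168 + M((-1 - 2)**2, S(7, 11))) = sqrt(28168 + 0) = sqrt(28168) = 2*sqrt(7042)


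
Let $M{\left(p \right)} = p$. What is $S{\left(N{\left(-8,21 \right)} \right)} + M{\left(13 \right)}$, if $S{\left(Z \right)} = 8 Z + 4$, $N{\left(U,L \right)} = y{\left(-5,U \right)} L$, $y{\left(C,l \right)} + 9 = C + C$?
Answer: $-3175$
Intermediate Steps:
$y{\left(C,l \right)} = -9 + 2 C$ ($y{\left(C,l \right)} = -9 + \left(C + C\right) = -9 + 2 C$)
$N{\left(U,L \right)} = - 19 L$ ($N{\left(U,L \right)} = \left(-9 + 2 \left(-5\right)\right) L = \left(-9 - 10\right) L = - 19 L$)
$S{\left(Z \right)} = 4 + 8 Z$
$S{\left(N{\left(-8,21 \right)} \right)} + M{\left(13 \right)} = \left(4 + 8 \left(\left(-19\right) 21\right)\right) + 13 = \left(4 + 8 \left(-399\right)\right) + 13 = \left(4 - 3192\right) + 13 = -3188 + 13 = -3175$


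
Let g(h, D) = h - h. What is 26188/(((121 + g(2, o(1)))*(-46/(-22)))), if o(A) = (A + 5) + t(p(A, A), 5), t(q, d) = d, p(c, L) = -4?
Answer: 26188/253 ≈ 103.51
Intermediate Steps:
o(A) = 10 + A (o(A) = (A + 5) + 5 = (5 + A) + 5 = 10 + A)
g(h, D) = 0
26188/(((121 + g(2, o(1)))*(-46/(-22)))) = 26188/(((121 + 0)*(-46/(-22)))) = 26188/((121*(-46*(-1/22)))) = 26188/((121*(23/11))) = 26188/253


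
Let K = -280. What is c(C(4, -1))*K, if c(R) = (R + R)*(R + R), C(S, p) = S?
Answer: -17920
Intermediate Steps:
c(R) = 4*R**2 (c(R) = (2*R)*(2*R) = 4*R**2)
c(C(4, -1))*K = (4*4**2)*(-280) = (4*16)*(-280) = 64*(-280) = -17920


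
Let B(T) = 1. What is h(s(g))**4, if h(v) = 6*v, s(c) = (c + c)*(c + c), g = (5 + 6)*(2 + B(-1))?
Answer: 466612625725526016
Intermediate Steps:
g = 33 (g = (5 + 6)*(2 + 1) = 11*3 = 33)
s(c) = 4*c**2 (s(c) = (2*c)*(2*c) = 4*c**2)
h(s(g))**4 = (6*(4*33**2))**4 = (6*(4*1089))**4 = (6*4356)**4 = 26136**4 = 466612625725526016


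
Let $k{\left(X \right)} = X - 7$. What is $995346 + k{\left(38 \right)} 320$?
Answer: $1005266$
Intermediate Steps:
$k{\left(X \right)} = -7 + X$
$995346 + k{\left(38 \right)} 320 = 995346 + \left(-7 + 38\right) 320 = 995346 + 31 \cdot 320 = 995346 + 9920 = 1005266$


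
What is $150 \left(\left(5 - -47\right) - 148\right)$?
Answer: $-14400$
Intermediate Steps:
$150 \left(\left(5 - -47\right) - 148\right) = 150 \left(\left(5 + 47\right) - 148\right) = 150 \left(52 - 148\right) = 150 \left(-96\right) = -14400$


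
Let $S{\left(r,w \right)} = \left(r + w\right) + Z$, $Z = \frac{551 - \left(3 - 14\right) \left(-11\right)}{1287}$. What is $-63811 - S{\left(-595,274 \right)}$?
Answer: $- \frac{81712060}{1287} \approx -63490.0$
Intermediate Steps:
$Z = \frac{430}{1287}$ ($Z = \left(551 - \left(-11\right) \left(-11\right)\right) \frac{1}{1287} = \left(551 - 121\right) \frac{1}{1287} = 430 \cdot \frac{1}{1287} = \frac{430}{1287} \approx 0.33411$)
$S{\left(r,w \right)} = \frac{430}{1287} + r + w$ ($S{\left(r,w \right)} = \left(r + w\right) + \frac{430}{1287} = \frac{430}{1287} + r + w$)
$-63811 - S{\left(-595,274 \right)} = -63811 - \left(\frac{430}{1287} - 595 + 274\right) = -63811 - - \frac{412697}{1287} = -63811 + \frac{412697}{1287} = - \frac{81712060}{1287}$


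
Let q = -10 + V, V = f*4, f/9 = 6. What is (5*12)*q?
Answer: 12360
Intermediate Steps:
f = 54 (f = 9*6 = 54)
V = 216 (V = 54*4 = 216)
q = 206 (q = -10 + 216 = 206)
(5*12)*q = (5*12)*206 = 60*206 = 12360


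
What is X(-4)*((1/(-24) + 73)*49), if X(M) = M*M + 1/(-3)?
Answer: 4032553/72 ≈ 56008.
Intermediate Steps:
X(M) = -1/3 + M**2 (X(M) = M**2 - 1/3 = -1/3 + M**2)
X(-4)*((1/(-24) + 73)*49) = (-1/3 + (-4)**2)*((1/(-24) + 73)*49) = (-1/3 + 16)*((-1/24 + 73)*49) = 47*((1751/24)*49)/3 = (47/3)*(85799/24) = 4032553/72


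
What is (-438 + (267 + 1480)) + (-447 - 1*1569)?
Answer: -707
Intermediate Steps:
(-438 + (267 + 1480)) + (-447 - 1*1569) = (-438 + 1747) + (-447 - 1569) = 1309 - 2016 = -707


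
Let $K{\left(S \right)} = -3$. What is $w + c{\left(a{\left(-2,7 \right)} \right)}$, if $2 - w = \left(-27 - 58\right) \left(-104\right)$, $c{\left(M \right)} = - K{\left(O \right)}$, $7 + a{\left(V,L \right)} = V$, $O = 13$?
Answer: $-8835$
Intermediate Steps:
$a{\left(V,L \right)} = -7 + V$
$c{\left(M \right)} = 3$ ($c{\left(M \right)} = \left(-1\right) \left(-3\right) = 3$)
$w = -8838$ ($w = 2 - \left(-27 - 58\right) \left(-104\right) = 2 - \left(-85\right) \left(-104\right) = 2 - 8840 = -8838$)
$w + c{\left(a{\left(-2,7 \right)} \right)} = -8838 + 3 = -8835$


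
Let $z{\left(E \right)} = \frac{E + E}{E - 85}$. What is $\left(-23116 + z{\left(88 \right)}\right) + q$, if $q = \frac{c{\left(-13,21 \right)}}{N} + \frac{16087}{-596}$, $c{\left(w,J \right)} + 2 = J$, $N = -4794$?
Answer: $- \frac{10992849763}{476204} \approx -23084.0$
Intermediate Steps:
$z{\left(E \right)} = \frac{2 E}{-85 + E}$
$c{\left(w,J \right)} = -2 + J$
$q = - \frac{38566201}{1428612}$ ($q = \frac{-2 + 21}{-4794} + \frac{16087}{-596} = 19 \left(- \frac{1}{4794}\right) + 16087 \left(- \frac{1}{596}\right) = - \frac{19}{4794} - \frac{16087}{596} = - \frac{38566201}{1428612} \approx -26.996$)
$\left(-23116 + z{\left(88 \right)}\right) + q = \left(-23116 + 2 \cdot 88 \frac{1}{-85 + 88}\right) - \frac{38566201}{1428612} = \left(-23116 + 2 \cdot 88 \cdot \frac{1}{3}\right) - \frac{38566201}{1428612} = \left(-23116 + \frac{176}{3}\right) - \frac{38566201}{1428612} = - \frac{69172}{3} - \frac{38566201}{1428612} = - \frac{10992849763}{476204}$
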